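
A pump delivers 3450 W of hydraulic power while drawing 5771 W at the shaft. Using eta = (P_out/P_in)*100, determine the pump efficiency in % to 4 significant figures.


eta = (3450 / 5771) * 100 = 59.78 %
Therefore the pump efficiency = 59.78 %.


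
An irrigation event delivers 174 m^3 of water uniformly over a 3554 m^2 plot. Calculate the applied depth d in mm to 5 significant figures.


Approach: apply depth from volume over area, d = (V/A)*1000.
d = (174 / 3554) * 1000 = 48.959 mm
Therefore the applied depth d = 48.959 mm.


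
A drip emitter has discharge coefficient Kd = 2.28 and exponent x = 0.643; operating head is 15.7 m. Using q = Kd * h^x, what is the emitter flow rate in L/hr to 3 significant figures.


q = 2.28 * 15.7^0.643 = 13.4 L/hr
Therefore the emitter flow rate = 13.4 L/hr.


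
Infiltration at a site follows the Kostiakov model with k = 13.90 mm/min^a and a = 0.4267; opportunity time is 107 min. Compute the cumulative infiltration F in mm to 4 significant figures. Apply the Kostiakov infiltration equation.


Approach: apply the Kostiakov infiltration equation, F = k*t^a.
F = 13.90 * 107^0.4267 = 102.1 mm
Therefore the cumulative infiltration F = 102.1 mm.


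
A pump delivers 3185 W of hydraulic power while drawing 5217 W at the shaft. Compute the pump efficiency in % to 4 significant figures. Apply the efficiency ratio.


Approach: apply the efficiency ratio, eta = (P_out/P_in)*100.
eta = (3185 / 5217) * 100 = 61.05 %
Therefore the pump efficiency = 61.05 %.


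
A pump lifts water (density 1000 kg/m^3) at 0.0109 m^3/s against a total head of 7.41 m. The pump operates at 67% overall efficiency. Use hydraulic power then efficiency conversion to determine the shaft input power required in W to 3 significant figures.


Approach: apply hydraulic power then efficiency conversion, P = rho*g*Q*H; P_in = P/eta.
Step 1 — hydraulic power (P = rho*g*Q*H):
  P = 1000 * 9.81 * 0.0109 * 7.41 = 792.34 W
Step 2 — input power: P_in = P/eta = 792.34 / 0.67 = 1180 W
Therefore the shaft input power required = 1180 W.


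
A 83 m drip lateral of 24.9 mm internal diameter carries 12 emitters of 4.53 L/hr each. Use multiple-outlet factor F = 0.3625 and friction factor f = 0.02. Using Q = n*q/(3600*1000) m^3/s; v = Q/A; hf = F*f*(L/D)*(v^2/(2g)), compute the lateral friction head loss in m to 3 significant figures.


Q = 12*4.53/(3600*1000) = 1.5100e-05 m^3/s
A = pi*(24.9e-3/2)^2 = 4.8695e-04 m^2, so v = Q/A = 0.031009 m/s
hf = 0.3625*0.02*(83/0.0249)*(0.031009^2/(2*9.81)) = 0.00118 m
Therefore the lateral friction head loss = 0.00118 m.


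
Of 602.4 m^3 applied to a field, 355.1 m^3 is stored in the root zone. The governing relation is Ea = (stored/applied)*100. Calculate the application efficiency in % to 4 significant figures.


Ea = (355.1/602.4)*100 = 58.95 %
Therefore the application efficiency = 58.95 %.


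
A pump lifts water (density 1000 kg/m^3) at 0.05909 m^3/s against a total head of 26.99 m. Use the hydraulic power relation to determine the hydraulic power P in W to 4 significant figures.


Approach: apply the hydraulic power relation, P = rho*g*Q*H.
P = 1000 * 9.81 * 0.05909 * 26.99 = 15650 W
Therefore the hydraulic power P = 15650 W.


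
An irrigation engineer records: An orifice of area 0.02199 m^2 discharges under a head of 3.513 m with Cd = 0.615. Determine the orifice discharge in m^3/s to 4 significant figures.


Approach: apply the orifice equation, Q = Cd*A*sqrt(2*g*h).
Q = 0.615 * 0.02199 * sqrt(2*9.81*3.513) = 0.1123 m^3/s
Therefore the orifice discharge = 0.1123 m^3/s.


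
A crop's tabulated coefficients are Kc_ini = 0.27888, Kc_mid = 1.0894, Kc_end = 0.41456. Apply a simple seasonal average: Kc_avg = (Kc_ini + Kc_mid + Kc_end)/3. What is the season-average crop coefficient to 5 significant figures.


Kc_avg = (0.27888 + 1.0894 + 0.41456)/3 = 0.59428
Therefore the season-average crop coefficient = 0.59428.


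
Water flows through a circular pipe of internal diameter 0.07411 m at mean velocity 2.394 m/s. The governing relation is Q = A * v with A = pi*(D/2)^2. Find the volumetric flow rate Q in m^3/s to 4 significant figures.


A = pi*(0.07411/2)^2 = 0.00431364 m^2
Q = 0.00431364 * 2.394 = 0.01033 m^3/s
Therefore the volumetric flow rate Q = 0.01033 m^3/s.


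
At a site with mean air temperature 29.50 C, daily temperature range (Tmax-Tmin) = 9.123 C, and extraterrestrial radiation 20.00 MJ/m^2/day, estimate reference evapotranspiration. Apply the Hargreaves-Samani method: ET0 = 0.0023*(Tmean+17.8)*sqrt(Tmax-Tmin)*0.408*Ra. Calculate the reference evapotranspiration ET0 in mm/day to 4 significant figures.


ET0 = 0.0023*(29.50+17.8)*sqrt(9.123)*0.408*20.00 = 2.681 mm/day
Therefore the reference evapotranspiration ET0 = 2.681 mm/day.


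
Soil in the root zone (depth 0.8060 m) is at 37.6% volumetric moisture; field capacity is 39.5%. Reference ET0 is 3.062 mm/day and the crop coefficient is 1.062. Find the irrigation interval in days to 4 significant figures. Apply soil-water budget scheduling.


Approach: apply soil-water budget scheduling, SMD = (FC-theta)/100*depth*1000; ETc = ET0*Kc; interval = SMD/ETc.
Step 1 — soil moisture deficit:
  SMD = (39.5 - 37.6)/100 * 0.8060 * 1000 = 15.3140 mm
Step 2 — daily crop ET (ETc = ET0*Kc):
  ETc = 3.062 * 1.062 = 3.25184 mm/day
Step 3 — irrigation interval (SMD/ETc):
  interval = 15.3140 / 3.25184 = 4.709 days
Therefore the irrigation interval = 4.709 days.


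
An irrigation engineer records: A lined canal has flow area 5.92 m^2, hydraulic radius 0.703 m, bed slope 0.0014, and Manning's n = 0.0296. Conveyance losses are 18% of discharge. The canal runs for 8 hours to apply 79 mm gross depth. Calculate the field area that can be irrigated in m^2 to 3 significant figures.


Approach: apply Manning's equation with a conveyance and depth budget, Q = (1/n)*A*R^(2/3)*S^(1/2); Q_field = Q*(1-loss); Area = Q_field*t/(d/1000).
Step 1 — canal discharge (Manning's equation):
  Q = (1/0.0296) * 5.92 * 0.703^(2/3) * 0.0014^(1/2) = 5.9165 m^3/s
Step 2 — delivered flow: Q_field = 5.9165*(1 - 18/100) = 4.8515 m^3/s
Step 3 — volume delivered: V = 4.8515 * 8*3600 = 139720 m^3
Step 4 — area served: A = V / (depth/1000) = 139720 / 0.079 = 1770000 m^2
Therefore the field area that can be irrigated = 1770000 m^2.


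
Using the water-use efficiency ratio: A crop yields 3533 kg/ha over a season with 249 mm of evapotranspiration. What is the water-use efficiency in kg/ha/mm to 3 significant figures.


Approach: apply the water-use efficiency ratio, WUE = yield/ET.
WUE = 3533 / 249 = 14.2 kg/ha/mm
Therefore the water-use efficiency = 14.2 kg/ha/mm.


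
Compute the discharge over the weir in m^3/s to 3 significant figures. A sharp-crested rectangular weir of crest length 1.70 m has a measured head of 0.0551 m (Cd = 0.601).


Approach: apply the rectangular weir equation, Q = (2/3)*Cd*L*sqrt(2g)*H^1.5.
Q = (2/3)*0.601*1.70*sqrt(2*9.81)*0.0551^1.5 = 0.0390 m^3/s
Therefore the discharge over the weir = 0.0390 m^3/s.


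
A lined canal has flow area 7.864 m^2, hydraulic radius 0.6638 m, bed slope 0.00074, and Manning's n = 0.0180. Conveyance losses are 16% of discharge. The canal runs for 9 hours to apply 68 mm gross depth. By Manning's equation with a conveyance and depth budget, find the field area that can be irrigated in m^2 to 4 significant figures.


Approach: apply Manning's equation with a conveyance and depth budget, Q = (1/n)*A*R^(2/3)*S^(1/2); Q_field = Q*(1-loss); Area = Q_field*t/(d/1000).
Step 1 — canal discharge (Manning's equation):
  Q = (1/0.0180) * 7.864 * 0.6638^(2/3) * 0.00074^(1/2) = 9.04368 m^3/s
Step 2 — delivered flow: Q_field = 9.04368*(1 - 16/100) = 7.59669 m^3/s
Step 3 — volume delivered: V = 7.59669 * 9*3600 = 246133 m^3
Step 4 — area served: A = V / (depth/1000) = 246133 / 0.068 = 3620000 m^2
Therefore the field area that can be irrigated = 3620000 m^2.


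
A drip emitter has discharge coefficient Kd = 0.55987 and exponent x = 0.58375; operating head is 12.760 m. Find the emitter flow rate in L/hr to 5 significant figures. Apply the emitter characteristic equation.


Approach: apply the emitter characteristic equation, q = Kd * h^x.
q = 0.55987 * 12.760^0.58375 = 2.4753 L/hr
Therefore the emitter flow rate = 2.4753 L/hr.


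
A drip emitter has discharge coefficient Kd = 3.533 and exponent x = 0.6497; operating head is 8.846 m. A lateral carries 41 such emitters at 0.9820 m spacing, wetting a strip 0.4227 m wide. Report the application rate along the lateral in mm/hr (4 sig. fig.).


Approach: apply the emitter equation with a lateral mass balance, q = Kd*h^x; Q = n*q; rate = Q/(n*spacing*width).
Step 1 — single emitter flow (q = Kd*h^x):
  q = 3.533 * 8.846^0.6497 = 14.5628 L/hr
Step 2 — total lateral flow: Q = 41 * 14.5628 = 597.075 L/hr
Step 3 — wetted area: A = 41 * 0.9820 * 0.4227 = 17.0187 m^2
Step 4 — application rate: Q/A = 597.075/17.0187 = 35.08 mm/hr
Therefore the application rate along the lateral = 35.08 mm/hr.


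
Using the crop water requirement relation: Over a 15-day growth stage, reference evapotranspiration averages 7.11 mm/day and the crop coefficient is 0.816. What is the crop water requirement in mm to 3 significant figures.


Approach: apply the crop water requirement relation, CWR = ET0 * Kc * days.
CWR = 7.11 * 0.816 * 15 = 87.0 mm
Therefore the crop water requirement = 87.0 mm.


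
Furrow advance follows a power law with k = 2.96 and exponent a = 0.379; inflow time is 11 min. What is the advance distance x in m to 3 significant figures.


Approach: apply the power-law advance function, x = k*t^a.
x = 2.96 * 11^0.379 = 7.34 m
Therefore the advance distance x = 7.34 m.


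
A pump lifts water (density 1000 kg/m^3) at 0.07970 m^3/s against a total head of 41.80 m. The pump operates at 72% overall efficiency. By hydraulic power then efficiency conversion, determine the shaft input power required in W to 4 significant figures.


Approach: apply hydraulic power then efficiency conversion, P = rho*g*Q*H; P_in = P/eta.
Step 1 — hydraulic power (P = rho*g*Q*H):
  P = 1000 * 9.81 * 0.07970 * 41.80 = 32681.6 W
Step 2 — input power: P_in = P/eta = 32681.6 / 0.72 = 45390 W
Therefore the shaft input power required = 45390 W.


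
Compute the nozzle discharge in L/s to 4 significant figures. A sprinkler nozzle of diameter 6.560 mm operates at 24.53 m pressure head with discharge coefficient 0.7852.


Approach: apply the orifice equation, Q = Cd*A*sqrt(2*g*h), A = pi*(d/2)^2.
A = pi*(6.560e-3/2)^2 = 3.37985e-05 m^2
Q = 0.7852 * 3.37985e-05 * sqrt(2*9.81*24.53) * 1000 = 0.5822 L/s
Therefore the nozzle discharge = 0.5822 L/s.


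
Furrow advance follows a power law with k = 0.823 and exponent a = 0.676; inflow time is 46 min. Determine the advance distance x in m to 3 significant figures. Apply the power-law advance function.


Approach: apply the power-law advance function, x = k*t^a.
x = 0.823 * 46^0.676 = 11.0 m
Therefore the advance distance x = 11.0 m.


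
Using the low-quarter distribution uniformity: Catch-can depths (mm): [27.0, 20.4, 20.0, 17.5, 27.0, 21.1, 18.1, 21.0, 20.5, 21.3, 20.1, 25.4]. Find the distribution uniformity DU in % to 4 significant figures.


Approach: apply the low-quarter distribution uniformity, DU = (mean of lowest quarter of readings / overall mean)*100.
sorted lowest 3 of 12: [17.5, 18.1, 20.0] -> mean = 18.5333 mm
overall mean = 21.6167 mm
DU = (18.5333/21.6167)*100 = 85.74 %
Therefore the distribution uniformity DU = 85.74 %.


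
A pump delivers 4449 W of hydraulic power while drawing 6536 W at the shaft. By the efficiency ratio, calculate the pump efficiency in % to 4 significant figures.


Approach: apply the efficiency ratio, eta = (P_out/P_in)*100.
eta = (4449 / 6536) * 100 = 68.07 %
Therefore the pump efficiency = 68.07 %.


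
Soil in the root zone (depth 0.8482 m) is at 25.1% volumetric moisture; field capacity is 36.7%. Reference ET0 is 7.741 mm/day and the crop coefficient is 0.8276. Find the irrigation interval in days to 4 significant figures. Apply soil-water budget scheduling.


Approach: apply soil-water budget scheduling, SMD = (FC-theta)/100*depth*1000; ETc = ET0*Kc; interval = SMD/ETc.
Step 1 — soil moisture deficit:
  SMD = (36.7 - 25.1)/100 * 0.8482 * 1000 = 98.3912 mm
Step 2 — daily crop ET (ETc = ET0*Kc):
  ETc = 7.741 * 0.8276 = 6.40645 mm/day
Step 3 — irrigation interval (SMD/ETc):
  interval = 98.3912 / 6.40645 = 15.36 days
Therefore the irrigation interval = 15.36 days.


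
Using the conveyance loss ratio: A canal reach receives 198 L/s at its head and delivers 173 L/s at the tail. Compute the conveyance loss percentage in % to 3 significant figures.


Approach: apply the conveyance loss ratio, loss% = ((Q_head - Q_tail)/Q_head)*100.
loss = ((198 - 173)/198)*100 = 12.6 %
Therefore the conveyance loss percentage = 12.6 %.


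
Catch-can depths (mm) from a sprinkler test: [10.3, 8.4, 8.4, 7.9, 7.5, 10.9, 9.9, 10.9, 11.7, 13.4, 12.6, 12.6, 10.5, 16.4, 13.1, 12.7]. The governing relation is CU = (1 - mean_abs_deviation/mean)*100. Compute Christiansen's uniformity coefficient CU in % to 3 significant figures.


mean = 11.075 mm
mean |d_i - mean| = 1.8719 mm
CU = (1 - 1.8719/11.075)*100 = 83.1 %
Therefore Christiansen's uniformity coefficient CU = 83.1 %.


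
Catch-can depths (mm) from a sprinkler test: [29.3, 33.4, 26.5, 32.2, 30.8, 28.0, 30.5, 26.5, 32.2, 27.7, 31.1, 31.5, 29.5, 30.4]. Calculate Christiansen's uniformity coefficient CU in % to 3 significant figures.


Approach: apply Christiansen's uniformity coefficient, CU = (1 - mean_abs_deviation/mean)*100.
mean = 29.971 mm
mean |d_i - mean| = 1.7612 mm
CU = (1 - 1.7612/29.971)*100 = 94.1 %
Therefore Christiansen's uniformity coefficient CU = 94.1 %.


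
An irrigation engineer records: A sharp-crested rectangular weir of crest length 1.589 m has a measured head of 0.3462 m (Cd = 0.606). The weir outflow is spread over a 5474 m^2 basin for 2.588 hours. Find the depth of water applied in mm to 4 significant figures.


Approach: apply the rectangular weir equation with a volume-to-depth conversion, Q = (2/3)*Cd*L*sqrt(2g)*H^1.5; d = Q*t/A * 1000.
Step 1 — weir discharge:
  Q = (2/3)*0.606*1.589*sqrt(2*9.81)*0.3462^1.5 = 0.579222 m^3/s
Step 2 — volume: V = 0.579222 * 2.588*3600 = 5396.50 m^3
Step 3 — depth: d = V/A * 1000 = 5396.50/5474 * 1000 = 985.8 mm
Therefore the depth of water applied = 985.8 mm.


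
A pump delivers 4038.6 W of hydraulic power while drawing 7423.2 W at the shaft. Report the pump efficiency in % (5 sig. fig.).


Approach: apply the efficiency ratio, eta = (P_out/P_in)*100.
eta = (4038.6 / 7423.2) * 100 = 54.405 %
Therefore the pump efficiency = 54.405 %.


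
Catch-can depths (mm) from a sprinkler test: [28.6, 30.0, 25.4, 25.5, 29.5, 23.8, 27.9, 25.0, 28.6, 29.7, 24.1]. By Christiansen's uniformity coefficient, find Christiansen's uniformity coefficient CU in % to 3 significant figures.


Approach: apply Christiansen's uniformity coefficient, CU = (1 - mean_abs_deviation/mean)*100.
mean = 27.100 mm
mean |d_i - mean| = 2.1273 mm
CU = (1 - 2.1273/27.100)*100 = 92.2 %
Therefore Christiansen's uniformity coefficient CU = 92.2 %.


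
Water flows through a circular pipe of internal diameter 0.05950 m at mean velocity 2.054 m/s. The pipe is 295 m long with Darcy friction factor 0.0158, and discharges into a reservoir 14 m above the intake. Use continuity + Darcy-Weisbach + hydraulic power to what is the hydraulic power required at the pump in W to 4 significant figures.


Approach: apply continuity + Darcy-Weisbach + hydraulic power, Q = A*v; hf = f*(L/D)*(v^2/(2g)); H = static + hf; P = rho*g*Q*H.
Step 1 — flow rate (continuity, Q = A*v):
  A = pi*(0.05950/2)^2 = 0.00278051 m^2
  Q = 0.00278051 * 2.054 = 0.00571116 m^3/s
Step 2 — friction head loss (Darcy-Weisbach):
  hf = 0.0158 * (295/0.05950) * (2.054^2 / (2*9.81))
  hf = 16.8447 m
Step 3 — total head: H = 14 + 16.8447 = 30.8447 m
Step 4 — hydraulic power (P = rho*g*Q*H):
  P = 1000 * 9.81 * 0.00571116 * 30.8447 = 1728 W
Therefore the hydraulic power required at the pump = 1728 W.


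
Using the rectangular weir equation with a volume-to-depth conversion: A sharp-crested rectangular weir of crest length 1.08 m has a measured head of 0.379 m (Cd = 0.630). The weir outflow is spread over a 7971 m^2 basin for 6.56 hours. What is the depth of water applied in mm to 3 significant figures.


Approach: apply the rectangular weir equation with a volume-to-depth conversion, Q = (2/3)*Cd*L*sqrt(2g)*H^1.5; d = Q*t/A * 1000.
Step 1 — weir discharge:
  Q = (2/3)*0.630*1.08*sqrt(2*9.81)*0.379^1.5 = 0.46879 m^3/s
Step 2 — volume: V = 0.46879 * 6.56*3600 = 11071 m^3
Step 3 — depth: d = V/A * 1000 = 11071/7971 * 1000 = 1390 mm
Therefore the depth of water applied = 1390 mm.


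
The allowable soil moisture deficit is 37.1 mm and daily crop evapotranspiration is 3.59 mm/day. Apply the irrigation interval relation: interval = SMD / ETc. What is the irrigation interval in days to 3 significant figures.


interval = 37.1 / 3.59 = 10.3 days
Therefore the irrigation interval = 10.3 days.


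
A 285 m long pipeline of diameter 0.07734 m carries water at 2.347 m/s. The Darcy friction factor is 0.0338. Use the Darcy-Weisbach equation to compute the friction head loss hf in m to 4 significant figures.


Approach: apply the Darcy-Weisbach equation, hf = f*(L/D)*(v^2/(2g)).
hf = 0.0338 * (285/0.07734) * (2.347^2 / (2*9.81))
hf = 34.97 m
Therefore the friction head loss hf = 34.97 m.


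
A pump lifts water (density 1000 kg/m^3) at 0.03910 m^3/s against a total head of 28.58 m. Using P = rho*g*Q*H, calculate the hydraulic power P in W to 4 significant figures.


P = 1000 * 9.81 * 0.03910 * 28.58 = 10960 W
Therefore the hydraulic power P = 10960 W.


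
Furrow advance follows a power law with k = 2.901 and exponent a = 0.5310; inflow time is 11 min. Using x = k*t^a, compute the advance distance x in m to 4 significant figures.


x = 2.901 * 11^0.5310 = 10.36 m
Therefore the advance distance x = 10.36 m.


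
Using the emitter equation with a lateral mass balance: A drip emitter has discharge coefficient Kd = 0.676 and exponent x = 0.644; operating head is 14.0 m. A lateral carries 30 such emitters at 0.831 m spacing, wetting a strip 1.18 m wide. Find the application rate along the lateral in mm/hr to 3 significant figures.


Approach: apply the emitter equation with a lateral mass balance, q = Kd*h^x; Q = n*q; rate = Q/(n*spacing*width).
Step 1 — single emitter flow (q = Kd*h^x):
  q = 0.676 * 14.0^0.644 = 3.6987 L/hr
Step 2 — total lateral flow: Q = 30 * 3.6987 = 110.96 L/hr
Step 3 — wetted area: A = 30 * 0.831 * 1.18 = 29.417 m^2
Step 4 — application rate: Q/A = 110.96/29.417 = 3.77 mm/hr
Therefore the application rate along the lateral = 3.77 mm/hr.


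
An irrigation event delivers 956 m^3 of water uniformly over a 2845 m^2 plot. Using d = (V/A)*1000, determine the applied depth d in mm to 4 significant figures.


d = (956 / 2845) * 1000 = 336.0 mm
Therefore the applied depth d = 336.0 mm.


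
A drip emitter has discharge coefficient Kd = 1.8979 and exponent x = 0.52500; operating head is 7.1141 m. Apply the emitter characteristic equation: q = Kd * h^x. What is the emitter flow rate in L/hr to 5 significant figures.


q = 1.8979 * 7.1141^0.52500 = 5.3166 L/hr
Therefore the emitter flow rate = 5.3166 L/hr.


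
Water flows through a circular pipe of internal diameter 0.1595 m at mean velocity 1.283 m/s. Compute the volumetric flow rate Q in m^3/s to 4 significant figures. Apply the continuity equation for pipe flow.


Approach: apply the continuity equation for pipe flow, Q = A * v with A = pi*(D/2)^2.
A = pi*(0.1595/2)^2 = 0.0199807 m^2
Q = 0.0199807 * 1.283 = 0.02564 m^3/s
Therefore the volumetric flow rate Q = 0.02564 m^3/s.


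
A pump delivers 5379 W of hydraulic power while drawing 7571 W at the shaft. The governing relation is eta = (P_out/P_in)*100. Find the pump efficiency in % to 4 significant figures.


eta = (5379 / 7571) * 100 = 71.05 %
Therefore the pump efficiency = 71.05 %.


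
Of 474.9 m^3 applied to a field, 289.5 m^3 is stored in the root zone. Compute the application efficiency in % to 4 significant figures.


Approach: apply the application efficiency ratio, Ea = (stored/applied)*100.
Ea = (289.5/474.9)*100 = 60.96 %
Therefore the application efficiency = 60.96 %.


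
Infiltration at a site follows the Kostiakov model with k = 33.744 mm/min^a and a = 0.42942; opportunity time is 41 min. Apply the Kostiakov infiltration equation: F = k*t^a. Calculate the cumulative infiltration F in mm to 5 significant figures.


F = 33.744 * 41^0.42942 = 166.25 mm
Therefore the cumulative infiltration F = 166.25 mm.


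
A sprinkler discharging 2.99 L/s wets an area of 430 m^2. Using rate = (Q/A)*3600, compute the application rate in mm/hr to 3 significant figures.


rate = (2.99 / 430) * 3600 = 25.0 mm/hr
Therefore the application rate = 25.0 mm/hr.


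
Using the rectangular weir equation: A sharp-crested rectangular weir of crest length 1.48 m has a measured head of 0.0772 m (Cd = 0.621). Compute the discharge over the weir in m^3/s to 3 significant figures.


Approach: apply the rectangular weir equation, Q = (2/3)*Cd*L*sqrt(2g)*H^1.5.
Q = (2/3)*0.621*1.48*sqrt(2*9.81)*0.0772^1.5 = 0.0582 m^3/s
Therefore the discharge over the weir = 0.0582 m^3/s.


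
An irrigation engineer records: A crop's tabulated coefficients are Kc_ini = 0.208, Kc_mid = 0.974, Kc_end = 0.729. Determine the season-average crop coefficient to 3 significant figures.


Approach: apply a simple seasonal average, Kc_avg = (Kc_ini + Kc_mid + Kc_end)/3.
Kc_avg = (0.208 + 0.974 + 0.729)/3 = 0.637
Therefore the season-average crop coefficient = 0.637.


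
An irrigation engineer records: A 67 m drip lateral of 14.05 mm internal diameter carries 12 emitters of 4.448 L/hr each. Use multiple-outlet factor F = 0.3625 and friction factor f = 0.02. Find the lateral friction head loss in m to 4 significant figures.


Approach: apply Darcy-Weisbach with the multiple-outlet F-factor, Q = n*q/(3600*1000) m^3/s; v = Q/A; hf = F*f*(L/D)*(v^2/(2g)).
Q = 12*4.448/(3600*1000) = 1.48267e-05 m^3/s
A = pi*(14.05e-3/2)^2 = 1.55040e-04 m^2, so v = Q/A = 0.0956315 m/s
hf = 0.3625*0.02*(67/0.01405)*(0.0956315^2/(2*9.81)) = 0.01612 m
Therefore the lateral friction head loss = 0.01612 m.


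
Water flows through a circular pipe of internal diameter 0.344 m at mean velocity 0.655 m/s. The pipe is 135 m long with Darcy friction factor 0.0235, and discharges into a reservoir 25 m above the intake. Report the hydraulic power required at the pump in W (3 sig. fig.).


Approach: apply continuity + Darcy-Weisbach + hydraulic power, Q = A*v; hf = f*(L/D)*(v^2/(2g)); H = static + hf; P = rho*g*Q*H.
Step 1 — flow rate (continuity, Q = A*v):
  A = pi*(0.344/2)^2 = 0.092941 m^2
  Q = 0.092941 * 0.655 = 0.060876 m^3/s
Step 2 — friction head loss (Darcy-Weisbach):
  hf = 0.0235 * (135/0.344) * (0.655^2 / (2*9.81))
  hf = 0.20166 m
Step 3 — total head: H = 25 + 0.20166 = 25.202 m
Step 4 — hydraulic power (P = rho*g*Q*H):
  P = 1000 * 9.81 * 0.060876 * 25.202 = 15100 W
Therefore the hydraulic power required at the pump = 15100 W.


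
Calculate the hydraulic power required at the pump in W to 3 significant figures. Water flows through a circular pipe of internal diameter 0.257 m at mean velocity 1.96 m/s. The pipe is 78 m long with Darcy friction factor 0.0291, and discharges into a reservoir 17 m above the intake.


Approach: apply continuity + Darcy-Weisbach + hydraulic power, Q = A*v; hf = f*(L/D)*(v^2/(2g)); H = static + hf; P = rho*g*Q*H.
Step 1 — flow rate (continuity, Q = A*v):
  A = pi*(0.257/2)^2 = 0.051875 m^2
  Q = 0.051875 * 1.96 = 0.10167 m^3/s
Step 2 — friction head loss (Darcy-Weisbach):
  hf = 0.0291 * (78/0.257) * (1.96^2 / (2*9.81))
  hf = 1.7293 m
Step 3 — total head: H = 17 + 1.7293 = 18.729 m
Step 4 — hydraulic power (P = rho*g*Q*H):
  P = 1000 * 9.81 * 0.10167 * 18.729 = 18700 W
Therefore the hydraulic power required at the pump = 18700 W.


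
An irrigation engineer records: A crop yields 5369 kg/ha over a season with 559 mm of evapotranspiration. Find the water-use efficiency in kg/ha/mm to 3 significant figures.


Approach: apply the water-use efficiency ratio, WUE = yield/ET.
WUE = 5369 / 559 = 9.60 kg/ha/mm
Therefore the water-use efficiency = 9.60 kg/ha/mm.


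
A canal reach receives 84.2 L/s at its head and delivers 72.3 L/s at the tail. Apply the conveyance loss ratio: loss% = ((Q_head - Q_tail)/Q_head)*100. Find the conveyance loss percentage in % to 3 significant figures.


loss = ((84.2 - 72.3)/84.2)*100 = 14.1 %
Therefore the conveyance loss percentage = 14.1 %.


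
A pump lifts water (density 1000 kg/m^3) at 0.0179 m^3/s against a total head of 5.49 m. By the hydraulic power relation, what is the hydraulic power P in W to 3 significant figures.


Approach: apply the hydraulic power relation, P = rho*g*Q*H.
P = 1000 * 9.81 * 0.0179 * 5.49 = 964 W
Therefore the hydraulic power P = 964 W.


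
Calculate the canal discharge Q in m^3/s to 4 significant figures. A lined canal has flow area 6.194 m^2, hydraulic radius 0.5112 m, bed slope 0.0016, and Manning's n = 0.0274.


Approach: apply Manning's equation, Q = (1/n)*A*R^(2/3)*S^(1/2).
Q = (1/0.0274) * 6.194 * 0.5112^(2/3) * 0.0016^(1/2) = 5.781 m^3/s
Therefore the canal discharge Q = 5.781 m^3/s.


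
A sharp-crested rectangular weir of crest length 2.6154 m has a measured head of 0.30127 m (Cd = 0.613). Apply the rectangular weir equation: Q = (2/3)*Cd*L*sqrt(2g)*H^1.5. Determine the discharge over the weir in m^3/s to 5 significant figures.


Q = (2/3)*0.613*2.6154*sqrt(2*9.81)*0.30127^1.5 = 0.78287 m^3/s
Therefore the discharge over the weir = 0.78287 m^3/s.


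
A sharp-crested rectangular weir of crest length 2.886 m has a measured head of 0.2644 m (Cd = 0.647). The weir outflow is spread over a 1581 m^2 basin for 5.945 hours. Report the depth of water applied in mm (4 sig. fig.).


Approach: apply the rectangular weir equation with a volume-to-depth conversion, Q = (2/3)*Cd*L*sqrt(2g)*H^1.5; d = Q*t/A * 1000.
Step 1 — weir discharge:
  Q = (2/3)*0.647*2.886*sqrt(2*9.81)*0.2644^1.5 = 0.749637 m^3/s
Step 2 — volume: V = 0.749637 * 5.945*3600 = 16043.7 m^3
Step 3 — depth: d = V/A * 1000 = 16043.7/1581 * 1000 = 10150 mm
Therefore the depth of water applied = 10150 mm.


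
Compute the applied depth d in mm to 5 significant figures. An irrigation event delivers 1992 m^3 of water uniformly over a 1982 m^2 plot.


Approach: apply depth from volume over area, d = (V/A)*1000.
d = (1992 / 1982) * 1000 = 1005.0 mm
Therefore the applied depth d = 1005.0 mm.


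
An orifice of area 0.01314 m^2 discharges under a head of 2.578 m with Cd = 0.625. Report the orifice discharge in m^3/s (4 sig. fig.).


Approach: apply the orifice equation, Q = Cd*A*sqrt(2*g*h).
Q = 0.625 * 0.01314 * sqrt(2*9.81*2.578) = 0.05841 m^3/s
Therefore the orifice discharge = 0.05841 m^3/s.


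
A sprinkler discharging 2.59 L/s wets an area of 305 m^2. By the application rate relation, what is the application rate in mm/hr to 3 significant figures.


Approach: apply the application rate relation, rate = (Q/A)*3600.
rate = (2.59 / 305) * 3600 = 30.6 mm/hr
Therefore the application rate = 30.6 mm/hr.


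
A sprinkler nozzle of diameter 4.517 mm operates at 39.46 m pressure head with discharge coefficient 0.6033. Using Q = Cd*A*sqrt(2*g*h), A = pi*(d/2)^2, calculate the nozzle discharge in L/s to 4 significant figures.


A = pi*(4.517e-3/2)^2 = 1.60247e-05 m^2
Q = 0.6033 * 1.60247e-05 * sqrt(2*9.81*39.46) * 1000 = 0.2690 L/s
Therefore the nozzle discharge = 0.2690 L/s.


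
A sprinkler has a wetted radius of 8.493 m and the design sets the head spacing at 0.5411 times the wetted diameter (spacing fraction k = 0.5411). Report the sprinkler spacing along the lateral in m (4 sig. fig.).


Approach: apply the sprinkler spacing rule (spacing as a fraction of wetted diameter), S = k*(2*R).
S = 0.5411 * (2 * 8.493) = 9.191 m
Therefore the sprinkler spacing along the lateral = 9.191 m.


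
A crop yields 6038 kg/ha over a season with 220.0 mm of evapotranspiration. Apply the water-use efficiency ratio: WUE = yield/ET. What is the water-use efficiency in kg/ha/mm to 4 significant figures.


WUE = 6038 / 220.0 = 27.45 kg/ha/mm
Therefore the water-use efficiency = 27.45 kg/ha/mm.


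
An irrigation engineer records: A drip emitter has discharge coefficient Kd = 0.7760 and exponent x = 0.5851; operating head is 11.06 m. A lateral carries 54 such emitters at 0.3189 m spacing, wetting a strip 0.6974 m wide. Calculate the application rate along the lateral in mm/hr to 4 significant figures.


Approach: apply the emitter equation with a lateral mass balance, q = Kd*h^x; Q = n*q; rate = Q/(n*spacing*width).
Step 1 — single emitter flow (q = Kd*h^x):
  q = 0.7760 * 11.06^0.5851 = 3.16638 L/hr
Step 2 — total lateral flow: Q = 54 * 3.16638 = 170.984 L/hr
Step 3 — wetted area: A = 54 * 0.3189 * 0.6974 = 12.0096 m^2
Step 4 — application rate: Q/A = 170.984/12.0096 = 14.24 mm/hr
Therefore the application rate along the lateral = 14.24 mm/hr.


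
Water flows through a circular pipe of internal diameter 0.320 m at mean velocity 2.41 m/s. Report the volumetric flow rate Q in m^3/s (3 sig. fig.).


Approach: apply the continuity equation for pipe flow, Q = A * v with A = pi*(D/2)^2.
A = pi*(0.320/2)^2 = 0.080425 m^2
Q = 0.080425 * 2.41 = 0.194 m^3/s
Therefore the volumetric flow rate Q = 0.194 m^3/s.


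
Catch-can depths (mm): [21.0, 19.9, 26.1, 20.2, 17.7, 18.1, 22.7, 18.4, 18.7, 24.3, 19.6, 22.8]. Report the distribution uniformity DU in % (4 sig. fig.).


Approach: apply the low-quarter distribution uniformity, DU = (mean of lowest quarter of readings / overall mean)*100.
sorted lowest 3 of 12: [17.7, 18.1, 18.4] -> mean = 18.0667 mm
overall mean = 20.7917 mm
DU = (18.0667/20.7917)*100 = 86.89 %
Therefore the distribution uniformity DU = 86.89 %.


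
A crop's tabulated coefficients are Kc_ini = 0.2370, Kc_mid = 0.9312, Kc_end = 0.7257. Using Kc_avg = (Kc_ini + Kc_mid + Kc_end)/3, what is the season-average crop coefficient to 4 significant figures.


Kc_avg = (0.2370 + 0.9312 + 0.7257)/3 = 0.6313
Therefore the season-average crop coefficient = 0.6313.


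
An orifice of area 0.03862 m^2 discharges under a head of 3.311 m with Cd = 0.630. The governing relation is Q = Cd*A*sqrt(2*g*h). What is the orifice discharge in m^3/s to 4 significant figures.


Q = 0.630 * 0.03862 * sqrt(2*9.81*3.311) = 0.1961 m^3/s
Therefore the orifice discharge = 0.1961 m^3/s.


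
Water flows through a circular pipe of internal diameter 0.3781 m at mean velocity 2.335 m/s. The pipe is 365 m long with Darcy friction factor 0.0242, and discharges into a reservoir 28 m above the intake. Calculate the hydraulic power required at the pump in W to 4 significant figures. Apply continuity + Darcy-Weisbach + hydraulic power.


Approach: apply continuity + Darcy-Weisbach + hydraulic power, Q = A*v; hf = f*(L/D)*(v^2/(2g)); H = static + hf; P = rho*g*Q*H.
Step 1 — flow rate (continuity, Q = A*v):
  A = pi*(0.3781/2)^2 = 0.112280 m^2
  Q = 0.112280 * 2.335 = 0.262174 m^3/s
Step 2 — friction head loss (Darcy-Weisbach):
  hf = 0.0242 * (365/0.3781) * (2.335^2 / (2*9.81))
  hf = 6.49197 m
Step 3 — total head: H = 28 + 6.49197 = 34.4920 m
Step 4 — hydraulic power (P = rho*g*Q*H):
  P = 1000 * 9.81 * 0.262174 * 34.4920 = 88710 W
Therefore the hydraulic power required at the pump = 88710 W.


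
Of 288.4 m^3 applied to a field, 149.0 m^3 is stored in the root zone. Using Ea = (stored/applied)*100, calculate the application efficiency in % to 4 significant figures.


Ea = (149.0/288.4)*100 = 51.66 %
Therefore the application efficiency = 51.66 %.


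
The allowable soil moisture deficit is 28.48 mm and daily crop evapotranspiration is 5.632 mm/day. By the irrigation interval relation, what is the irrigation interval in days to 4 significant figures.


Approach: apply the irrigation interval relation, interval = SMD / ETc.
interval = 28.48 / 5.632 = 5.057 days
Therefore the irrigation interval = 5.057 days.


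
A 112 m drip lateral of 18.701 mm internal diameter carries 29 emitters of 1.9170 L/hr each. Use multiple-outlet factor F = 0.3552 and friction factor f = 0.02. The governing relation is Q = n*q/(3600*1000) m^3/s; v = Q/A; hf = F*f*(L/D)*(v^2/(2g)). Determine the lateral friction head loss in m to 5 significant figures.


Q = 29*1.9170/(3600*1000) = 1.544250e-05 m^3/s
A = pi*(18.701e-3/2)^2 = 2.746753e-04 m^2, so v = Q/A = 0.05622094 m/s
hf = 0.3552*0.02*(112/0.018701)*(0.05622094^2/(2*9.81)) = 0.0068541 m
Therefore the lateral friction head loss = 0.0068541 m.


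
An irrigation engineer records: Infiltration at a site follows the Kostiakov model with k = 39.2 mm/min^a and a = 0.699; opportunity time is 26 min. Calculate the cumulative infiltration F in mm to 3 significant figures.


Approach: apply the Kostiakov infiltration equation, F = k*t^a.
F = 39.2 * 26^0.699 = 382 mm
Therefore the cumulative infiltration F = 382 mm.


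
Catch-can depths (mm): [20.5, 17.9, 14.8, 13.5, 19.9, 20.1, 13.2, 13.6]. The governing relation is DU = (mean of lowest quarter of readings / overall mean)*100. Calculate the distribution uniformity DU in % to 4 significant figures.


sorted lowest 2 of 8: [13.2, 13.5] -> mean = 13.3500 mm
overall mean = 16.6875 mm
DU = (13.3500/16.6875)*100 = 80.00 %
Therefore the distribution uniformity DU = 80.00 %.


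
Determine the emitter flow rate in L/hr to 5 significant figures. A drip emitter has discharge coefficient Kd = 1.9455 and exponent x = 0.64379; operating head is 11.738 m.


Approach: apply the emitter characteristic equation, q = Kd * h^x.
q = 1.9455 * 11.738^0.64379 = 9.4978 L/hr
Therefore the emitter flow rate = 9.4978 L/hr.


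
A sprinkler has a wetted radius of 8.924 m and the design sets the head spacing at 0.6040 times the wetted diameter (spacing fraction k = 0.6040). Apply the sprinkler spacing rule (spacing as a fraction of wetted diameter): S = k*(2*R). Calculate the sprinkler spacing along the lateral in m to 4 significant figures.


S = 0.6040 * (2 * 8.924) = 10.78 m
Therefore the sprinkler spacing along the lateral = 10.78 m.


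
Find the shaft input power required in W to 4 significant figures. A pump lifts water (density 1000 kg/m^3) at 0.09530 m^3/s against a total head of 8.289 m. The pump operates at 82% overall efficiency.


Approach: apply hydraulic power then efficiency conversion, P = rho*g*Q*H; P_in = P/eta.
Step 1 — hydraulic power (P = rho*g*Q*H):
  P = 1000 * 9.81 * 0.09530 * 8.289 = 7749.33 W
Step 2 — input power: P_in = P/eta = 7749.33 / 0.82 = 9450 W
Therefore the shaft input power required = 9450 W.


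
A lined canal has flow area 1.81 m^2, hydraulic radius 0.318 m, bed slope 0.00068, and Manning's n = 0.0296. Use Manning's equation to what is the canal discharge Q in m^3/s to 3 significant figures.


Approach: apply Manning's equation, Q = (1/n)*A*R^(2/3)*S^(1/2).
Q = (1/0.0296) * 1.81 * 0.318^(2/3) * 0.00068^(1/2) = 0.743 m^3/s
Therefore the canal discharge Q = 0.743 m^3/s.


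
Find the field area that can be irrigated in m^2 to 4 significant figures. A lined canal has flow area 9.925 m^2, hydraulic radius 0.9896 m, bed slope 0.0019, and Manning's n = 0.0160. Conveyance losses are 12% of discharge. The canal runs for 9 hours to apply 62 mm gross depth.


Approach: apply Manning's equation with a conveyance and depth budget, Q = (1/n)*A*R^(2/3)*S^(1/2); Q_field = Q*(1-loss); Area = Q_field*t/(d/1000).
Step 1 — canal discharge (Manning's equation):
  Q = (1/0.0160) * 9.925 * 0.9896^(2/3) * 0.0019^(1/2) = 26.8510 m^3/s
Step 2 — delivered flow: Q_field = 26.8510*(1 - 12/100) = 23.6289 m^3/s
Step 3 — volume delivered: V = 23.6289 * 9*3600 = 765576 m^3
Step 4 — area served: A = V / (depth/1000) = 765576 / 0.062 = 12350000 m^2
Therefore the field area that can be irrigated = 12350000 m^2.


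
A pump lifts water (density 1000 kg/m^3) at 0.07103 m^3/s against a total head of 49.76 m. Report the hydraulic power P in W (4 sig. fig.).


Approach: apply the hydraulic power relation, P = rho*g*Q*H.
P = 1000 * 9.81 * 0.07103 * 49.76 = 34670 W
Therefore the hydraulic power P = 34670 W.


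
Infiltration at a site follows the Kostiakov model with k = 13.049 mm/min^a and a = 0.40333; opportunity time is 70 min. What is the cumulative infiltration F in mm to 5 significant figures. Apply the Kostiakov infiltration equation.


Approach: apply the Kostiakov infiltration equation, F = k*t^a.
F = 13.049 * 70^0.40333 = 72.404 mm
Therefore the cumulative infiltration F = 72.404 mm.


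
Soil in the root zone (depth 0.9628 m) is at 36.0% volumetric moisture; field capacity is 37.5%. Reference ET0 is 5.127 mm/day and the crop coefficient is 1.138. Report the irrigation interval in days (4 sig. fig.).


Approach: apply soil-water budget scheduling, SMD = (FC-theta)/100*depth*1000; ETc = ET0*Kc; interval = SMD/ETc.
Step 1 — soil moisture deficit:
  SMD = (37.5 - 36.0)/100 * 0.9628 * 1000 = 14.4420 mm
Step 2 — daily crop ET (ETc = ET0*Kc):
  ETc = 5.127 * 1.138 = 5.83453 mm/day
Step 3 — irrigation interval (SMD/ETc):
  interval = 14.4420 / 5.83453 = 2.475 days
Therefore the irrigation interval = 2.475 days.


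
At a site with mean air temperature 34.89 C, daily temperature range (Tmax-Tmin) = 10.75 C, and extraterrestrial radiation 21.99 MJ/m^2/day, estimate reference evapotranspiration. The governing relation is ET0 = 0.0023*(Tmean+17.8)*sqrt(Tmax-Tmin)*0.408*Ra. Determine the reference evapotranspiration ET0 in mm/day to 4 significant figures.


ET0 = 0.0023*(34.89+17.8)*sqrt(10.75)*0.408*21.99 = 3.565 mm/day
Therefore the reference evapotranspiration ET0 = 3.565 mm/day.


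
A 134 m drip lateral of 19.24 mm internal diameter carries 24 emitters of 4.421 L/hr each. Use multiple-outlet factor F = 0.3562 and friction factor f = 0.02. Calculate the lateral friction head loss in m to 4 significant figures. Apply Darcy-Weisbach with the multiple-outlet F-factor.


Approach: apply Darcy-Weisbach with the multiple-outlet F-factor, Q = n*q/(3600*1000) m^3/s; v = Q/A; hf = F*f*(L/D)*(v^2/(2g)).
Q = 24*4.421/(3600*1000) = 2.94733e-05 m^3/s
A = pi*(19.24e-3/2)^2 = 2.90737e-04 m^2, so v = Q/A = 0.101375 m/s
hf = 0.3562*0.02*(134/0.01924)*(0.101375^2/(2*9.81)) = 0.02599 m
Therefore the lateral friction head loss = 0.02599 m.


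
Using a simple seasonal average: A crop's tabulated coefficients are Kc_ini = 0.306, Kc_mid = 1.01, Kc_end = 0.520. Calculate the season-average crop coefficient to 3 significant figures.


Approach: apply a simple seasonal average, Kc_avg = (Kc_ini + Kc_mid + Kc_end)/3.
Kc_avg = (0.306 + 1.01 + 0.520)/3 = 0.612
Therefore the season-average crop coefficient = 0.612.


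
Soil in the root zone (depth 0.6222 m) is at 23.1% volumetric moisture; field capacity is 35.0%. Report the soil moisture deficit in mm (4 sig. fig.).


Approach: apply the soil moisture deficit relation, SMD = (FC - theta)/100 * depth * 1000.
SMD = (35.0 - 23.1)/100 * 0.6222 * 1000 = 74.04 mm
Therefore the soil moisture deficit = 74.04 mm.


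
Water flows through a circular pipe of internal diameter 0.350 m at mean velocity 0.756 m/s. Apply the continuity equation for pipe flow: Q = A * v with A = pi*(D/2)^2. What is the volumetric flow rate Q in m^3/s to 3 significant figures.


A = pi*(0.350/2)^2 = 0.096211 m^2
Q = 0.096211 * 0.756 = 0.0727 m^3/s
Therefore the volumetric flow rate Q = 0.0727 m^3/s.


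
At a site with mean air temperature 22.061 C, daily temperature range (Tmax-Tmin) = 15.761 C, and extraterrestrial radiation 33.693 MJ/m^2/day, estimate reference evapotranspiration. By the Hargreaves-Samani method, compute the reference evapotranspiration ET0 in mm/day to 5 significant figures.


Approach: apply the Hargreaves-Samani method, ET0 = 0.0023*(Tmean+17.8)*sqrt(Tmax-Tmin)*0.408*Ra.
ET0 = 0.0023*(22.061+17.8)*sqrt(15.761)*0.408*33.693 = 5.0034 mm/day
Therefore the reference evapotranspiration ET0 = 5.0034 mm/day.
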